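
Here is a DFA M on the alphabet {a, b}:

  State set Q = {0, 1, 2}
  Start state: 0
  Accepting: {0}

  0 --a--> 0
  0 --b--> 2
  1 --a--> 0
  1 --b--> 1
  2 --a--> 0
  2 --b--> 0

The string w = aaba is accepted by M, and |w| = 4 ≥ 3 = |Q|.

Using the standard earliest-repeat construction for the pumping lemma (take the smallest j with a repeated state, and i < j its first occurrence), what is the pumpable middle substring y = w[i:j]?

a

Run of M on w = a a b a:
  step 0: 0  (start)
  step 1: 0  (read a: 0→0)   ← first repeat (0 seen earlier)
  step 2: 0  (read a: 0→0)
  step 3: 2  (read b: 0→2)
  step 4: 0  (read a: 2→0)

So i = 0, j = 1, giving x = w[0:0] = ε, y = w[0:1] = a, z = w[1:4] = aba.
Check: |xy| = 1 ≤ 3 and |y| = 1 ≥ 1. Reading y takes M from 0 back to 0, so every xyⁱz is accepted.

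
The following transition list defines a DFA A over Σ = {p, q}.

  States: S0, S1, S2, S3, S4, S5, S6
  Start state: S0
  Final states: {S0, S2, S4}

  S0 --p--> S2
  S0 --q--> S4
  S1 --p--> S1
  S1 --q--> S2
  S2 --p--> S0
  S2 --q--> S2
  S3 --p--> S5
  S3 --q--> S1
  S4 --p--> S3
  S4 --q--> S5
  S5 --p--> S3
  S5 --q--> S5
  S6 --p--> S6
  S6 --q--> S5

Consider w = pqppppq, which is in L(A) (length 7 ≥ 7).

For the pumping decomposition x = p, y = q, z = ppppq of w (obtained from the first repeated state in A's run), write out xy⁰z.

xy⁰z = xz = p·ppppq = pppppq.
Reading y = q takes A from S2 back to S2, so after x the machine is still in S2, and z then leads to the accepting state S2. Hence pppppq ∈ L(A).

pppppq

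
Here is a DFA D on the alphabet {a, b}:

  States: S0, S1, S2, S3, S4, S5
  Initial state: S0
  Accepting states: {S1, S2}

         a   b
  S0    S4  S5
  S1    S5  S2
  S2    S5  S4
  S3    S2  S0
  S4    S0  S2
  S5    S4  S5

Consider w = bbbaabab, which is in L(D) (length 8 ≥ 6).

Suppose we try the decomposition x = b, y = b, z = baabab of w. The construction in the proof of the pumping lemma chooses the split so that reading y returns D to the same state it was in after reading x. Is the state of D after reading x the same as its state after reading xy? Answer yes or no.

State sequence: S0 -b-> S5 -b-> S5

After x (step 1): S5. After xy (step 2): S5.
They match, so y = b drives D around a cycle from S5 back to itself; pumping y any number of times keeps D in S5 before reading z, and xyⁱz ∈ L(D) for every i ≥ 0.

yes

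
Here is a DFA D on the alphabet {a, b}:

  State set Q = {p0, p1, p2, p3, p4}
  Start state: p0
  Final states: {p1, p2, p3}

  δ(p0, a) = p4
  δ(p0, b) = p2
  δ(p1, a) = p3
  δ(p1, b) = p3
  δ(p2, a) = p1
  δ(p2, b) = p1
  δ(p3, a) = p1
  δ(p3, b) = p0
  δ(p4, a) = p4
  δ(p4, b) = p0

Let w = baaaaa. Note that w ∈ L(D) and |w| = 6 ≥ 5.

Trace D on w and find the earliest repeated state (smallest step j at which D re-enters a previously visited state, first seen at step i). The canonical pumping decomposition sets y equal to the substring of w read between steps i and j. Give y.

aa

State sequence: p0 -b-> p2 -a-> p1 -a-> p3 -a-> p1 -a-> p3 -a-> p1
First repeat at step 4: p1 was already visited.

So i = 2, j = 4, giving x = w[0:2] = ba, y = w[2:4] = aa, z = w[4:6] = aa.
Check: |xy| = 4 ≤ 5 and |y| = 2 ≥ 1. Reading y takes D from p1 back to p1, so every xyⁱz is accepted.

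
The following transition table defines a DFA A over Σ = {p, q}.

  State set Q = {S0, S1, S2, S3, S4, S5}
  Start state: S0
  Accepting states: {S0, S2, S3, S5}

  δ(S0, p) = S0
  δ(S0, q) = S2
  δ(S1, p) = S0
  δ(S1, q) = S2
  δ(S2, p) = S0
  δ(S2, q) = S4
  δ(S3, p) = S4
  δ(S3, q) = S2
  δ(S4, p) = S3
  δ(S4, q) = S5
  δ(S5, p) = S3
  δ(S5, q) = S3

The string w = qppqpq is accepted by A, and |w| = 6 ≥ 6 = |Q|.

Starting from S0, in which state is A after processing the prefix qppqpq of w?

S2

State sequence: S0 -q-> S2 -p-> S0 -p-> S0 -q-> S2 -p-> S0 -q-> S2

After reading 6 characters, A is in state S2.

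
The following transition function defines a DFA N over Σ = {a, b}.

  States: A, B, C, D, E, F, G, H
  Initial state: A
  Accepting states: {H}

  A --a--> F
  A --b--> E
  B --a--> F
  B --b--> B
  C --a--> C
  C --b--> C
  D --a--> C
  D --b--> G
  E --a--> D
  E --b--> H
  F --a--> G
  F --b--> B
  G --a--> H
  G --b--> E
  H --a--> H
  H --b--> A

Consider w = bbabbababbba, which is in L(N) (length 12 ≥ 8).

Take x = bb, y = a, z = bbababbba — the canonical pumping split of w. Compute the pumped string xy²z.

xy^2z = bb·a·a·bbababbba = bbaabbababbba.
Reading y = a takes N from H back to H, so after x·y·y the machine is still in H, and z then leads to the accepting state H. Hence bbaabbababbba ∈ L(N).

bbaabbababbba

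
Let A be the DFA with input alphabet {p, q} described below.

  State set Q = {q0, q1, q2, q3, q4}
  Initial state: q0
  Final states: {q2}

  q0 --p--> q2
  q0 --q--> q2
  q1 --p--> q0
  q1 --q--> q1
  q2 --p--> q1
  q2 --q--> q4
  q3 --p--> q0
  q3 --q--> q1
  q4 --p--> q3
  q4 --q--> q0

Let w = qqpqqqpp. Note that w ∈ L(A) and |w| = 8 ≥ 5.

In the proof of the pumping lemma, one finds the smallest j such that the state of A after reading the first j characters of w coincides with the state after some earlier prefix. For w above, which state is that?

q1

Run of A on w = q q p q q q p p:
  step 0: q0  (start)
  step 1: q2  (read q: q0→q2)
  step 2: q4  (read q: q2→q4)
  step 3: q3  (read p: q4→q3)
  step 4: q1  (read q: q3→q1)
  step 5: q1  (read q: q1→q1)   ← first repeat (q1 seen earlier)
  step 6: q1  (read q: q1→q1)
  step 7: q0  (read p: q1→q0)
  step 8: q2  (read p: q0→q2)

The earliest repeat is at step j = 5: A is in q1, which it already visited at step i = 4.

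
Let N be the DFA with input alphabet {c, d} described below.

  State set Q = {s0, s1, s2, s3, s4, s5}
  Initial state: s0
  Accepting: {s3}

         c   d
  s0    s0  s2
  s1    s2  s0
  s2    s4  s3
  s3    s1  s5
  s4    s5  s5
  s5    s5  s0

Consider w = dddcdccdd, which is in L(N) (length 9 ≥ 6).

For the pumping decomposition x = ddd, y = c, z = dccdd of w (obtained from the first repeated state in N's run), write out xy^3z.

dddcccdccdd

xy^3z = ddd·c·c·c·dccdd = dddcccdccdd.
Reading y = c takes N from s5 back to s5, so after x·y·y·y the machine is still in s5, and z then leads to the accepting state s3. Hence dddcccdccdd ∈ L(N).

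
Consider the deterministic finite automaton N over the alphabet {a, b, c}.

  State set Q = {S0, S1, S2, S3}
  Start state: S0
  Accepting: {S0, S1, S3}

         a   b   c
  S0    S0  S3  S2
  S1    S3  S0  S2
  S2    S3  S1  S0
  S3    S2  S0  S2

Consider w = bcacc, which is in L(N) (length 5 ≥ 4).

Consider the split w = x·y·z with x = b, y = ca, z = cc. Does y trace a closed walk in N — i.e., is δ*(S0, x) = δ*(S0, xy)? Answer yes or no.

yes

Run of N on the first 3 characters of w = b c a:
  step 0: S0  (start)
  step 1: S3  (read b: S0→S3)
  step 2: S2  (read c: S3→S2)
  step 3: S3  (read a: S2→S3)

After x (step 1): S3. After xy (step 3): S3.
They match, so y = ca drives N around a cycle from S3 back to itself; pumping y any number of times keeps N in S3 before reading z, and xyⁱz ∈ L(N) for every i ≥ 0.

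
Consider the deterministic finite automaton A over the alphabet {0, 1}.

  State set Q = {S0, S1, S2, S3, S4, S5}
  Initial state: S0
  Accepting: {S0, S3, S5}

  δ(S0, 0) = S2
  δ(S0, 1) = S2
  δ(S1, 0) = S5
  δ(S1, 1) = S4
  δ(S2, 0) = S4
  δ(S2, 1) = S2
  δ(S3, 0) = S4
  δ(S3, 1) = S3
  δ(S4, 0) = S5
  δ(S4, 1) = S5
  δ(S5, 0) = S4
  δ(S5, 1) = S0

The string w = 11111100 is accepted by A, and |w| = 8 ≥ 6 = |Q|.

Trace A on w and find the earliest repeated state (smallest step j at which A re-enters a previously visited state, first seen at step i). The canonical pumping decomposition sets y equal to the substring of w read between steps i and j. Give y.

State sequence: S0 -1-> S2 -1-> S2 -1-> S2 -1-> S2 -1-> S2 -1-> S2 -0-> S4 -0-> S5
First repeat at step 2: S2 was already visited.

So i = 1, j = 2, giving x = w[0:1] = 1, y = w[1:2] = 1, z = w[2:8] = 111100.
Check: |xy| = 2 ≤ 6 and |y| = 1 ≥ 1. Reading y takes A from S2 back to S2, so every xyⁱz is accepted.
Since A has 6 states, any run of length ≥ 6 visits 6+1 states, so by pigeonhole some state repeats within the first 6 steps — that repeat gives the pumpable loop.

1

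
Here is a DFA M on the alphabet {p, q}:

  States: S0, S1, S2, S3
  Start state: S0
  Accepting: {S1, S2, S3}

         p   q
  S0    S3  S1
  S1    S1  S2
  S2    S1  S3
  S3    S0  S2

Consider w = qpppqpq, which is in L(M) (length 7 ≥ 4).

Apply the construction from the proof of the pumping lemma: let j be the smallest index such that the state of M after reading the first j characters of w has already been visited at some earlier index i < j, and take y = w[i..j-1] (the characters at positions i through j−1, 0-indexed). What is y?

Run of M on w = q p p p q p q:
  step 0: S0  (start)
  step 1: S1  (read q: S0→S1)
  step 2: S1  (read p: S1→S1)   ← first repeat (S1 seen earlier)
  step 3: S1  (read p: S1→S1)
  step 4: S1  (read p: S1→S1)
  step 5: S2  (read q: S1→S2)
  step 6: S1  (read p: S2→S1)
  step 7: S2  (read q: S1→S2)

So i = 1, j = 2, giving x = w[0:1] = q, y = w[1:2] = p, z = w[2:7] = ppqpq.
Check: |xy| = 2 ≤ 4 and |y| = 1 ≥ 1. Reading y takes M from S1 back to S1, so every xyⁱz is accepted.
Since M has 4 states, any run of length ≥ 4 visits 4+1 states, so by pigeonhole some state repeats within the first 4 steps — that repeat gives the pumpable loop.

p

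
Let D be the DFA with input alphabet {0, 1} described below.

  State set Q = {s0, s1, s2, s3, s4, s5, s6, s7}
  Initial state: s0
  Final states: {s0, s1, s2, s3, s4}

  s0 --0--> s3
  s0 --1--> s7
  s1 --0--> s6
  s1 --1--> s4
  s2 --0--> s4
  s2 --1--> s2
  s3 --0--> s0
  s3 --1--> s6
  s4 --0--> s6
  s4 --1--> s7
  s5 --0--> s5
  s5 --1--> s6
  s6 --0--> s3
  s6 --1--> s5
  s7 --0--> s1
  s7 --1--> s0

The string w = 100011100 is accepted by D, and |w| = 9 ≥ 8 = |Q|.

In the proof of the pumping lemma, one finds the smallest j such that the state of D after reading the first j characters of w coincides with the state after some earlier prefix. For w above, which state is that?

State sequence: s0 -1-> s7 -0-> s1 -0-> s6 -0-> s3 -1-> s6 -1-> s5 -1-> s6 -0-> s3 -0-> s0
First repeat at step 5: s6 was already visited.

The earliest repeat is at step j = 5: D is in s6, which it already visited at step i = 3.
Pumping length from the standard proof: p = 8 (the number of states). The repeated state found above gives |xy| = j ≤ 8 and |y| = j − i ≥ 1.

s6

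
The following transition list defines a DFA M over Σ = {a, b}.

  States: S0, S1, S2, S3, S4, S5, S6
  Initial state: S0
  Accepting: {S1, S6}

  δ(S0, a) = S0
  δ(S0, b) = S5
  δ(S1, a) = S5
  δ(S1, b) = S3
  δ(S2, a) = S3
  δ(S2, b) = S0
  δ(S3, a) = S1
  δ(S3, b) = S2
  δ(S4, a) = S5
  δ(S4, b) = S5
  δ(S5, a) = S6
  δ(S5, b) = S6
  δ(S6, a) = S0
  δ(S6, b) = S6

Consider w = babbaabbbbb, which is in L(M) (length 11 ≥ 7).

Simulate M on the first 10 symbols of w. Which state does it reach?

S6

Run of M on the first 10 characters of w = b a b b a a b b b b:
  step 0: S0  (start)
  step 1: S5  (read b: S0→S5)
  step 2: S6  (read a: S5→S6)
  step 3: S6  (read b: S6→S6)
  step 4: S6  (read b: S6→S6)
  step 5: S0  (read a: S6→S0)
  step 6: S0  (read a: S0→S0)
  step 7: S5  (read b: S0→S5)
  step 8: S6  (read b: S5→S6)
  step 9: S6  (read b: S6→S6)
  step 10: S6  (read b: S6→S6)

After reading 10 characters, M is in state S6.
(This kind of state-tracing is the core of the pumping-lemma construction: with 7 states, pigeonhole forces a repeat within the first 7 steps.)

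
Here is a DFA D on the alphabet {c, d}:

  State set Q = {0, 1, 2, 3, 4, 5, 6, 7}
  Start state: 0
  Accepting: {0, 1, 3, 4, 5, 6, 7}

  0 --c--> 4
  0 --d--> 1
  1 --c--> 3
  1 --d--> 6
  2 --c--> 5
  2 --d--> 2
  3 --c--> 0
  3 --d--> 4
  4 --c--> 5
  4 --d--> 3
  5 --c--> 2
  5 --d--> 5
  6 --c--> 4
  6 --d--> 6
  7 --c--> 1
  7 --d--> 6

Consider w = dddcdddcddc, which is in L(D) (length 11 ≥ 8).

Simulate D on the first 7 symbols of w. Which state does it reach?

3

State sequence: 0 -d-> 1 -d-> 6 -d-> 6 -c-> 4 -d-> 3 -d-> 4 -d-> 3

After reading 7 characters, D is in state 3.
(This kind of state-tracing is the core of the pumping-lemma construction: with 8 states, pigeonhole forces a repeat within the first 8 steps.)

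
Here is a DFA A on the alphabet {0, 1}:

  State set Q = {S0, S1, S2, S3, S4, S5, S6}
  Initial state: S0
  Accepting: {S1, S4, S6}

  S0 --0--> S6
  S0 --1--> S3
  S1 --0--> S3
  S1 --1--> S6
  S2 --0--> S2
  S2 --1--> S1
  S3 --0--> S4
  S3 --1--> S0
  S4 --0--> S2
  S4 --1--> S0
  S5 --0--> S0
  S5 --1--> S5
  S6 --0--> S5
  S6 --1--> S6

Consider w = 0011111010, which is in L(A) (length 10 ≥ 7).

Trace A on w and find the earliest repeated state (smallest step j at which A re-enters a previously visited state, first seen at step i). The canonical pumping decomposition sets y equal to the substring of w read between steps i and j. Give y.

1

State sequence: S0 -0-> S6 -0-> S5 -1-> S5 -1-> S5 -1-> S5 -1-> S5 -1-> S5 -0-> S0 -1-> S3 -0-> S4
First repeat at step 3: S5 was already visited.

So i = 2, j = 3, giving x = w[0:2] = 00, y = w[2:3] = 1, z = w[3:10] = 1111010.
Check: |xy| = 3 ≤ 7 and |y| = 1 ≥ 1. Reading y takes A from S5 back to S5, so every xyⁱz is accepted.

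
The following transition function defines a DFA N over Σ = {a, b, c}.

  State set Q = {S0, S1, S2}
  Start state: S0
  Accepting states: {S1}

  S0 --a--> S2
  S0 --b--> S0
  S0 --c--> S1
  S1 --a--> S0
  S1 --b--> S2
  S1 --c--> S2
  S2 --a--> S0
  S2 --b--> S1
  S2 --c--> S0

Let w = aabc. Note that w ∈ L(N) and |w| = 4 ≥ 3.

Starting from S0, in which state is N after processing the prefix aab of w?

State sequence: S0 -a-> S2 -a-> S0 -b-> S0

After reading 3 characters, N is in state S0.

S0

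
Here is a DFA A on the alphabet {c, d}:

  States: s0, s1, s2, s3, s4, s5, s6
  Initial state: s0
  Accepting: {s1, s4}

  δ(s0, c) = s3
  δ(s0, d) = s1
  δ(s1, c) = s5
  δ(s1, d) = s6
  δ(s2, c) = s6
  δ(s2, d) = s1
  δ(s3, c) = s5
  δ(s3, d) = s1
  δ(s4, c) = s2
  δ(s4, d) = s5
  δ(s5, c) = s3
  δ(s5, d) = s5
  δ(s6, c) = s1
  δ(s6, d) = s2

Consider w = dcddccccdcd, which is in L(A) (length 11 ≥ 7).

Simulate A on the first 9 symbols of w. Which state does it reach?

Run of A on the first 9 characters of w = d c d d c c c c d:
  step 0: s0  (start)
  step 1: s1  (read d: s0→s1)
  step 2: s5  (read c: s1→s5)
  step 3: s5  (read d: s5→s5)
  step 4: s5  (read d: s5→s5)
  step 5: s3  (read c: s5→s3)
  step 6: s5  (read c: s3→s5)
  step 7: s3  (read c: s5→s3)
  step 8: s5  (read c: s3→s5)
  step 9: s5  (read d: s5→s5)

After reading 9 characters, A is in state s5.
(This kind of state-tracing is the core of the pumping-lemma construction: with 7 states, pigeonhole forces a repeat within the first 7 steps.)

s5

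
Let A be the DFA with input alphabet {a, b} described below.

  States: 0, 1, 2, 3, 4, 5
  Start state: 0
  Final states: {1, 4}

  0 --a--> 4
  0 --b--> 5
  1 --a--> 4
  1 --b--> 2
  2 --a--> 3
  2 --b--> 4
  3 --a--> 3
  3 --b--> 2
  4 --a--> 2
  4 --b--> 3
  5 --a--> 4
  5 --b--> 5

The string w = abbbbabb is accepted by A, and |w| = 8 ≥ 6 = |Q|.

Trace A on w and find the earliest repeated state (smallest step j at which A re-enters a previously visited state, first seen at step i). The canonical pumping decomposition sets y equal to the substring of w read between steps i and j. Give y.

Run of A on w = a b b b b a b b:
  step 0: 0  (start)
  step 1: 4  (read a: 0→4)
  step 2: 3  (read b: 4→3)
  step 3: 2  (read b: 3→2)
  step 4: 4  (read b: 2→4)   ← first repeat (4 seen earlier)
  step 5: 3  (read b: 4→3)
  step 6: 3  (read a: 3→3)
  step 7: 2  (read b: 3→2)
  step 8: 4  (read b: 2→4)

So i = 1, j = 4, giving x = w[0:1] = a, y = w[1:4] = bbb, z = w[4:8] = babb.
Check: |xy| = 4 ≤ 6 and |y| = 3 ≥ 1. Reading y takes A from 4 back to 4, so every xyⁱz is accepted.

bbb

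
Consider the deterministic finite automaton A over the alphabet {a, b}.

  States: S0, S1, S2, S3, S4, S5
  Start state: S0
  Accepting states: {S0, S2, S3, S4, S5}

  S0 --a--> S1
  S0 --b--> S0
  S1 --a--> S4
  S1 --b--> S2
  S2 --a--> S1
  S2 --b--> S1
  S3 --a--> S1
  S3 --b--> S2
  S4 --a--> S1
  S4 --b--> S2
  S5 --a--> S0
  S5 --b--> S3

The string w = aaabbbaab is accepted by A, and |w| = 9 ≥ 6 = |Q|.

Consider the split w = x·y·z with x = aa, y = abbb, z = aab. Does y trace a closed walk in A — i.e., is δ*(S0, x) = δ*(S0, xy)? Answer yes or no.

Run of A on the first 6 characters of w = a a a b b b:
  step 0: S0  (start)
  step 1: S1  (read a: S0→S1)
  step 2: S4  (read a: S1→S4)
  step 3: S1  (read a: S4→S1)
  step 4: S2  (read b: S1→S2)
  step 5: S1  (read b: S2→S1)
  step 6: S2  (read b: S1→S2)

After x (step 2): S4. After xy (step 6): S2.
They differ (S4 ≠ S2), so y is not a cycle from the state after x; this split is not the one the pumping-lemma construction produces, and pumping y need not keep the string in L(A).

no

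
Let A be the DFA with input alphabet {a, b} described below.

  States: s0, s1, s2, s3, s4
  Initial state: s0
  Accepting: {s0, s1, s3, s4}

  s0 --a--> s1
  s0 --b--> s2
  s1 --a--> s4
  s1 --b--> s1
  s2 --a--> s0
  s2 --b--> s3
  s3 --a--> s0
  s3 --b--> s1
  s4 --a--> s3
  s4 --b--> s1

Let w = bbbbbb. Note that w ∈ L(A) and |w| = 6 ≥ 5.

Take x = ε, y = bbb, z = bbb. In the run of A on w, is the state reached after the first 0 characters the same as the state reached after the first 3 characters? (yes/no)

State sequence: s0 -b-> s2 -b-> s3 -b-> s1

After x (step 0): s0. After xy (step 3): s1.
They differ (s0 ≠ s1), so y is not a cycle from the state after x; this split is not the one the pumping-lemma construction produces, and pumping y need not keep the string in L(A).

no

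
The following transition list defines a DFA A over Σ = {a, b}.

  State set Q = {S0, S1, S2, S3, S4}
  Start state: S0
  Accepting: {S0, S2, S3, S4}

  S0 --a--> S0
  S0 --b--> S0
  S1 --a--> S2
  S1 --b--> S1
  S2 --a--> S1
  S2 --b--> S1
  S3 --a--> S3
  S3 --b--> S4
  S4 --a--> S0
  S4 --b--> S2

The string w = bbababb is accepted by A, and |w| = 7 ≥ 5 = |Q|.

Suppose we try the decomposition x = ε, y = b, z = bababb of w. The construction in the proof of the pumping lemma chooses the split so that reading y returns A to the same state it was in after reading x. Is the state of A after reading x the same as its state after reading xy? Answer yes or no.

Run of A on the first 1 characters of w = b:
  step 0: S0  (start)
  step 1: S0  (read b: S0→S0)

After x (step 0): S0. After xy (step 1): S0.
They match, so y = b drives A around a cycle from S0 back to itself; pumping y any number of times keeps A in S0 before reading z, and xyⁱz ∈ L(A) for every i ≥ 0.

yes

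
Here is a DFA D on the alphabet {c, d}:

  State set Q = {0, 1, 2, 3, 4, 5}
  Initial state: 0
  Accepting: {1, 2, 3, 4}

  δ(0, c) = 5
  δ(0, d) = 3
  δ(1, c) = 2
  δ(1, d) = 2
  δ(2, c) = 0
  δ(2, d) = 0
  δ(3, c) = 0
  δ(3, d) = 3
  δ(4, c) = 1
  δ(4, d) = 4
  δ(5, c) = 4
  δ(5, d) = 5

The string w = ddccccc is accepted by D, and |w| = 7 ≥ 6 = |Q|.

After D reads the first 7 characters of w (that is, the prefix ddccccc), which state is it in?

2

State sequence: 0 -d-> 3 -d-> 3 -c-> 0 -c-> 5 -c-> 4 -c-> 1 -c-> 2

After reading 7 characters, D is in state 2.
(This kind of state-tracing is the core of the pumping-lemma construction: with 6 states, pigeonhole forces a repeat within the first 6 steps.)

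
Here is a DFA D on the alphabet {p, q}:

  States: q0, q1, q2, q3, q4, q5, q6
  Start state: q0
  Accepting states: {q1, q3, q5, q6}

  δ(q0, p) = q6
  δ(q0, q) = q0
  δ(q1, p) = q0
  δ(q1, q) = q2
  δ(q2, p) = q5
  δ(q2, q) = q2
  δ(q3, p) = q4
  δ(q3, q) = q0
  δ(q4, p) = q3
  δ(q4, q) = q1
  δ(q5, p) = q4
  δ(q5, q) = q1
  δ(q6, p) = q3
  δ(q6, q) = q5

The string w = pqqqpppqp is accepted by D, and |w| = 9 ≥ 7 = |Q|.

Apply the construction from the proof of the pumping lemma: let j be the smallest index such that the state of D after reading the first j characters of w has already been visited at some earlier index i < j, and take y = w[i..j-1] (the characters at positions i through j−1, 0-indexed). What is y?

State sequence: q0 -p-> q6 -q-> q5 -q-> q1 -q-> q2 -p-> q5 -p-> q4 -p-> q3 -q-> q0 -p-> q6
First repeat at step 5: q5 was already visited.

So i = 2, j = 5, giving x = w[0:2] = pq, y = w[2:5] = qqp, z = w[5:9] = ppqp.
Check: |xy| = 5 ≤ 7 and |y| = 3 ≥ 1. Reading y takes D from q5 back to q5, so every xyⁱz is accepted.
With |Q| = 7, pigeonhole forces a state repeat no later than step 7; the substring read between the first and second visits to that state can be pumped.

qqp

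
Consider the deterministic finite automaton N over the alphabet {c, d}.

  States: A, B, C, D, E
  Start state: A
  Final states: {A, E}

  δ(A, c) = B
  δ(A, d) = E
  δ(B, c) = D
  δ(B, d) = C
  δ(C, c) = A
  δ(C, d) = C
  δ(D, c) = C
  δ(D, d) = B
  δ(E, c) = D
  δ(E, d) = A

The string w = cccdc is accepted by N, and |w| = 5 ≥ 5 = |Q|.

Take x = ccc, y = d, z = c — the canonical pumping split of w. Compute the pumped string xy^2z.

xy^2z = ccc·d·d·c = cccddc.
Reading y = d takes N from C back to C, so after x·y·y the machine is still in C, and z then leads to the accepting state A. Hence cccddc ∈ L(N).

cccddc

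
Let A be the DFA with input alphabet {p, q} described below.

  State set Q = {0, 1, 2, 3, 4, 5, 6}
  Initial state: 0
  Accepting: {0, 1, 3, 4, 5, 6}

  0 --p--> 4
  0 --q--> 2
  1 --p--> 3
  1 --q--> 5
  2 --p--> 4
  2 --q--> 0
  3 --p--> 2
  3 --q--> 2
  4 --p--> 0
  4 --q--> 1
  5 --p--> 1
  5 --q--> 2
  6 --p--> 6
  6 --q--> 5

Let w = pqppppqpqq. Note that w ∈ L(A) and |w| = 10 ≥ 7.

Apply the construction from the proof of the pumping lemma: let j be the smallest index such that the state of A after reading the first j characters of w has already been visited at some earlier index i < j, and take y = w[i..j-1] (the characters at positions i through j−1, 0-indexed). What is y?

Run of A on w = p q p p p p q p q q:
  step 0: 0  (start)
  step 1: 4  (read p: 0→4)
  step 2: 1  (read q: 4→1)
  step 3: 3  (read p: 1→3)
  step 4: 2  (read p: 3→2)
  step 5: 4  (read p: 2→4)   ← first repeat (4 seen earlier)
  step 6: 0  (read p: 4→0)
  step 7: 2  (read q: 0→2)
  step 8: 4  (read p: 2→4)
  step 9: 1  (read q: 4→1)
  step 10: 5  (read q: 1→5)

So i = 1, j = 5, giving x = w[0:1] = p, y = w[1:5] = qppp, z = w[5:10] = pqpqq.
Check: |xy| = 5 ≤ 7 and |y| = 4 ≥ 1. Reading y takes A from 4 back to 4, so every xyⁱz is accepted.

qppp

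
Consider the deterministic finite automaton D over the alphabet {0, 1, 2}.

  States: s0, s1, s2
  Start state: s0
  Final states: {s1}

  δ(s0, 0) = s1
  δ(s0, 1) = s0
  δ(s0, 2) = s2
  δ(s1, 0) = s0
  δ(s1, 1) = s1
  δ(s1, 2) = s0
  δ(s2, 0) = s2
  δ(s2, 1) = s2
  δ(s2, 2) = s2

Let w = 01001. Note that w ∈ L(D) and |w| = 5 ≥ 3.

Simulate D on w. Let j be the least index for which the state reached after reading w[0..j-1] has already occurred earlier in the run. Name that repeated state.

s1

Run of D on w = 0 1 0 0 1:
  step 0: s0  (start)
  step 1: s1  (read 0: s0→s1)
  step 2: s1  (read 1: s1→s1)   ← first repeat (s1 seen earlier)
  step 3: s0  (read 0: s1→s0)
  step 4: s1  (read 0: s0→s1)
  step 5: s1  (read 1: s1→s1)

The earliest repeat is at step j = 2: D is in s1, which it already visited at step i = 1.
Pumping length from the standard proof: p = 3 (the number of states). The repeated state found above gives |xy| = j ≤ 3 and |y| = j − i ≥ 1.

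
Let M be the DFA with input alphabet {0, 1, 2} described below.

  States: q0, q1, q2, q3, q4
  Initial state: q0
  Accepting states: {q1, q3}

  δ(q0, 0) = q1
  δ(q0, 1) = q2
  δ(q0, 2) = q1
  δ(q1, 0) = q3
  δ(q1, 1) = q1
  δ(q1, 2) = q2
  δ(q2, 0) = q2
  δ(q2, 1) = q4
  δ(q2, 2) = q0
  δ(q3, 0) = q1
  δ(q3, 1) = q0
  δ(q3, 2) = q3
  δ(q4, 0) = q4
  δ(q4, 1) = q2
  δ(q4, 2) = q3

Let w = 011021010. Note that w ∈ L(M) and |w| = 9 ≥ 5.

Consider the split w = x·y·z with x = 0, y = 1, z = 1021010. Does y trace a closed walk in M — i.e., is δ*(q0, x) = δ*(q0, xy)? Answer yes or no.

Run of M on the first 2 characters of w = 0 1:
  step 0: q0  (start)
  step 1: q1  (read 0: q0→q1)
  step 2: q1  (read 1: q1→q1)

After x (step 1): q1. After xy (step 2): q1.
They match, so y = 1 drives M around a cycle from q1 back to itself; pumping y any number of times keeps M in q1 before reading z, and xyⁱz ∈ L(M) for every i ≥ 0.

yes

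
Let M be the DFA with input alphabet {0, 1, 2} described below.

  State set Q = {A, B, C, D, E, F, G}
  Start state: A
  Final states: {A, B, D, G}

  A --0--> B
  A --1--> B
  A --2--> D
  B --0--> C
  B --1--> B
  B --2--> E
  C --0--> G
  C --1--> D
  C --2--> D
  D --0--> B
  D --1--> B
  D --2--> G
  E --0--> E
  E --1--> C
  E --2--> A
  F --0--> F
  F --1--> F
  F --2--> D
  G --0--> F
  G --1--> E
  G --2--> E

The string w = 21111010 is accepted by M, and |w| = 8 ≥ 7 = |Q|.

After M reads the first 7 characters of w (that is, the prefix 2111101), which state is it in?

D

Run of M on the first 7 characters of w = 2 1 1 1 1 0 1:
  step 0: A  (start)
  step 1: D  (read 2: A→D)
  step 2: B  (read 1: D→B)
  step 3: B  (read 1: B→B)
  step 4: B  (read 1: B→B)
  step 5: B  (read 1: B→B)
  step 6: C  (read 0: B→C)
  step 7: D  (read 1: C→D)

After reading 7 characters, M is in state D.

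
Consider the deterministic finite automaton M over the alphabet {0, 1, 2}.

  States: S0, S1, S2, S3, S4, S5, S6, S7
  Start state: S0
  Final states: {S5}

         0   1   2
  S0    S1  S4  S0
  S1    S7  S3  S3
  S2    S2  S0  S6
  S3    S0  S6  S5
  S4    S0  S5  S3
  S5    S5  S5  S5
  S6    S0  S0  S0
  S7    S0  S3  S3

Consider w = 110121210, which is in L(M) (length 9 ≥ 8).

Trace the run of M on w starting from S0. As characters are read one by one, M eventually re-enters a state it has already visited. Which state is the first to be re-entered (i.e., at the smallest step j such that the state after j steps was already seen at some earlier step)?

State sequence: S0 -1-> S4 -1-> S5 -0-> S5 -1-> S5 -2-> S5 -1-> S5 -2-> S5 -1-> S5 -0-> S5
First repeat at step 3: S5 was already visited.

The earliest repeat is at step j = 3: M is in S5, which it already visited at step i = 2.
Pumping length from the standard proof: p = 8 (the number of states). The repeated state found above gives |xy| = j ≤ 8 and |y| = j − i ≥ 1.

S5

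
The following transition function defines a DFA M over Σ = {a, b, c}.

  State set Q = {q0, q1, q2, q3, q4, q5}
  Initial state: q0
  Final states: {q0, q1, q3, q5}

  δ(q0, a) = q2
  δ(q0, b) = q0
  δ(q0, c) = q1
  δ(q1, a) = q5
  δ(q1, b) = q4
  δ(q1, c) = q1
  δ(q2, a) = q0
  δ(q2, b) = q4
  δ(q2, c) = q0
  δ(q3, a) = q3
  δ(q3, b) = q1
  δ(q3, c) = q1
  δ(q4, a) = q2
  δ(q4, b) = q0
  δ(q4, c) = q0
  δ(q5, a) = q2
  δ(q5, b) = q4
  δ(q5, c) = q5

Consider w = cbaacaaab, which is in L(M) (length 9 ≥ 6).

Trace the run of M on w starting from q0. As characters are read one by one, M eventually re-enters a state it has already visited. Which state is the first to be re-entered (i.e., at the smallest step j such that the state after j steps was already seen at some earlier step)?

State sequence: q0 -c-> q1 -b-> q4 -a-> q2 -a-> q0 -c-> q1 -a-> q5 -a-> q2 -a-> q0 -b-> q0
First repeat at step 4: q0 was already visited.

The earliest repeat is at step j = 4: M is in q0, which it already visited at step i = 0.
With |Q| = 6, pigeonhole forces a state repeat no later than step 6; the substring read between the first and second visits to that state can be pumped.

q0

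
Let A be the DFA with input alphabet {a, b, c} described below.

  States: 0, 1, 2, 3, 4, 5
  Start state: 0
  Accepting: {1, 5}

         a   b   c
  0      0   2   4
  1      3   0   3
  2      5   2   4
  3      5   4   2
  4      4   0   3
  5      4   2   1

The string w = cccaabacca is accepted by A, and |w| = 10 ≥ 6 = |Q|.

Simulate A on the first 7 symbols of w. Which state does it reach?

0

State sequence: 0 -c-> 4 -c-> 3 -c-> 2 -a-> 5 -a-> 4 -b-> 0 -a-> 0

After reading 7 characters, A is in state 0.
(This kind of state-tracing is the core of the pumping-lemma construction: with 6 states, pigeonhole forces a repeat within the first 6 steps.)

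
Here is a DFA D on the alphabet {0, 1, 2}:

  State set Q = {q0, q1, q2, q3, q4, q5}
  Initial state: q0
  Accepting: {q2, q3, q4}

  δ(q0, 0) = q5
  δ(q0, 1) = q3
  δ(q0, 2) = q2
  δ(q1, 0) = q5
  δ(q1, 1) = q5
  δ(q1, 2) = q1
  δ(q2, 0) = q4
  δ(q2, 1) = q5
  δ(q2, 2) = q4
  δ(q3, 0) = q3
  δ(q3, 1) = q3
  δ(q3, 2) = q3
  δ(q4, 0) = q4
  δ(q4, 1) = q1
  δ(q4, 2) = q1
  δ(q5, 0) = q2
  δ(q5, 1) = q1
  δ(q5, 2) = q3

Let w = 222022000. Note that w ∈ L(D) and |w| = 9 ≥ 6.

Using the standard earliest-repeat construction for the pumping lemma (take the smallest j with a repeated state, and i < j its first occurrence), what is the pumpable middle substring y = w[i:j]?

2

Run of D on w = 2 2 2 0 2 2 0 0 0:
  step 0: q0  (start)
  step 1: q2  (read 2: q0→q2)
  step 2: q4  (read 2: q2→q4)
  step 3: q1  (read 2: q4→q1)
  step 4: q5  (read 0: q1→q5)
  step 5: q3  (read 2: q5→q3)
  step 6: q3  (read 2: q3→q3)   ← first repeat (q3 seen earlier)
  step 7: q3  (read 0: q3→q3)
  step 8: q3  (read 0: q3→q3)
  step 9: q3  (read 0: q3→q3)

So i = 5, j = 6, giving x = w[0:5] = 22202, y = w[5:6] = 2, z = w[6:9] = 000.
Check: |xy| = 6 ≤ 6 and |y| = 1 ≥ 1. Reading y takes D from q3 back to q3, so every xyⁱz is accepted.
Pumping length from the standard proof: p = 6 (the number of states). The repeated state found above gives |xy| = j ≤ 6 and |y| = j − i ≥ 1.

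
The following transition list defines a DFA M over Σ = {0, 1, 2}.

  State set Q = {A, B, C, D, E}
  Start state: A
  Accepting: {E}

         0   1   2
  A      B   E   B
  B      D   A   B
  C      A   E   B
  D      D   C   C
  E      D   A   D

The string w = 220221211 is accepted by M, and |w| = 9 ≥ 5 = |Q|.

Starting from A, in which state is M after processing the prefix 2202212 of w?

B

State sequence: A -2-> B -2-> B -0-> D -2-> C -2-> B -1-> A -2-> B

After reading 7 characters, M is in state B.
(This kind of state-tracing is the core of the pumping-lemma construction: with 5 states, pigeonhole forces a repeat within the first 5 steps.)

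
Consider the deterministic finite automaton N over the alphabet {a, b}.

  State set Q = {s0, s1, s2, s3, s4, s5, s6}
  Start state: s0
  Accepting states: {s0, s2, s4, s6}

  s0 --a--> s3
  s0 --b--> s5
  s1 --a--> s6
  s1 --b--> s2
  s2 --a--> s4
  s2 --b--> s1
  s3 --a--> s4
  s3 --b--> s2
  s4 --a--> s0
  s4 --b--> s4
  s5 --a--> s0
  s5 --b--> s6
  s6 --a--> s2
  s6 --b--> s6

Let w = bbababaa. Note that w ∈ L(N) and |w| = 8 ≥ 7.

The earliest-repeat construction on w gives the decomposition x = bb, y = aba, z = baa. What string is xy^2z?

bbabaababaa

xy^2z = bb·aba·aba·baa = bbabaababaa.
Reading y = aba takes N from s6 back to s6, so after x·y·y the machine is still in s6, and z then leads to the accepting state s4. Hence bbabaababaa ∈ L(N).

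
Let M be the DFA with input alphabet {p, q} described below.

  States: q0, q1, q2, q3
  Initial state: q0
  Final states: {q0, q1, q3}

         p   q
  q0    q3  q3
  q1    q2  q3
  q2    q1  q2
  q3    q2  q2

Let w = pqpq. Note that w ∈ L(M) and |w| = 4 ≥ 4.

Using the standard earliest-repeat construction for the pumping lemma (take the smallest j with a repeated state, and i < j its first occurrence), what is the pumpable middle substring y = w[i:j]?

State sequence: q0 -p-> q3 -q-> q2 -p-> q1 -q-> q3
First repeat at step 4: q3 was already visited.

So i = 1, j = 4, giving x = w[0:1] = p, y = w[1:4] = qpq, z = w[4:4] = ε.
Check: |xy| = 4 ≤ 4 and |y| = 3 ≥ 1. Reading y takes M from q3 back to q3, so every xyⁱz is accepted.

qpq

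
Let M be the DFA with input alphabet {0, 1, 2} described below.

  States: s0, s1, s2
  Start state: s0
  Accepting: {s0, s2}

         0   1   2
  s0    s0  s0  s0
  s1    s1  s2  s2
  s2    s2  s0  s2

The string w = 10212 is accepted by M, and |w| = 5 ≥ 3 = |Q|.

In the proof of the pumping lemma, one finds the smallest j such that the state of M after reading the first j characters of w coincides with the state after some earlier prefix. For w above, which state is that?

State sequence: s0 -1-> s0 -0-> s0 -2-> s0 -1-> s0 -2-> s0
First repeat at step 1: s0 was already visited.

The earliest repeat is at step j = 1: M is in s0, which it already visited at step i = 0.
With |Q| = 3, pigeonhole forces a state repeat no later than step 3; the substring read between the first and second visits to that state can be pumped.

s0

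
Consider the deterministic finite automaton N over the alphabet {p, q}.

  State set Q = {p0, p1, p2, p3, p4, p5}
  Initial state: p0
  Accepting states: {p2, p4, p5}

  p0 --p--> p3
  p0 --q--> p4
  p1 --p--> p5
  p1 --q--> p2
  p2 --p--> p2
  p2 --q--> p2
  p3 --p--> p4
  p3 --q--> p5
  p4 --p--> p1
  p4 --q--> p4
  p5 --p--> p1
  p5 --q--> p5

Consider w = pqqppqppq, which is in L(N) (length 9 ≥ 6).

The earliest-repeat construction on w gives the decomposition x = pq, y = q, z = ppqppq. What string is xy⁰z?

xy⁰z = xz = pq·ppqppq = pqppqppq.
Reading y = q takes N from p5 back to p5, so after x the machine is still in p5, and z then leads to the accepting state p5. Hence pqppqppq ∈ L(N).

pqppqppq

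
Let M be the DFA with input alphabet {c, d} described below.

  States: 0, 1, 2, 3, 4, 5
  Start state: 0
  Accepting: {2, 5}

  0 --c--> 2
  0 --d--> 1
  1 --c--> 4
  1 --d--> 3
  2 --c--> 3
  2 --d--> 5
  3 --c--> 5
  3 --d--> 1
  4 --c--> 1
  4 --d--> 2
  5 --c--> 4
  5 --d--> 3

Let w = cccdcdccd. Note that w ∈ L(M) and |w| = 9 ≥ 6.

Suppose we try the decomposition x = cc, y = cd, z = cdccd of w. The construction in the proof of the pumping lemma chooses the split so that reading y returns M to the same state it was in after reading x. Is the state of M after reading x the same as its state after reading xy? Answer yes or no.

State sequence: 0 -c-> 2 -c-> 3 -c-> 5 -d-> 3

After x (step 2): 3. After xy (step 4): 3.
They match, so y = cd drives M around a cycle from 3 back to itself; pumping y any number of times keeps M in 3 before reading z, and xyⁱz ∈ L(M) for every i ≥ 0.

yes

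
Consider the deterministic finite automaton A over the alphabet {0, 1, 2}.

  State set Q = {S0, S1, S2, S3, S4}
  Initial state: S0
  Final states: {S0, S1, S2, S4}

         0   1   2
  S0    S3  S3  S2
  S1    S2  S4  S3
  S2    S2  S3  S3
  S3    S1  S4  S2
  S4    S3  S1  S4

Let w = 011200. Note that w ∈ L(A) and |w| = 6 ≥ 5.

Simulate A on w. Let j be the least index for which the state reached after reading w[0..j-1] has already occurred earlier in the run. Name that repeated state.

S3

Run of A on w = 0 1 1 2 0 0:
  step 0: S0  (start)
  step 1: S3  (read 0: S0→S3)
  step 2: S4  (read 1: S3→S4)
  step 3: S1  (read 1: S4→S1)
  step 4: S3  (read 2: S1→S3)   ← first repeat (S3 seen earlier)
  step 5: S1  (read 0: S3→S1)
  step 6: S2  (read 0: S1→S2)

The earliest repeat is at step j = 4: A is in S3, which it already visited at step i = 1.
Since A has 5 states, any run of length ≥ 5 visits 5+1 states, so by pigeonhole some state repeats within the first 5 steps — that repeat gives the pumpable loop.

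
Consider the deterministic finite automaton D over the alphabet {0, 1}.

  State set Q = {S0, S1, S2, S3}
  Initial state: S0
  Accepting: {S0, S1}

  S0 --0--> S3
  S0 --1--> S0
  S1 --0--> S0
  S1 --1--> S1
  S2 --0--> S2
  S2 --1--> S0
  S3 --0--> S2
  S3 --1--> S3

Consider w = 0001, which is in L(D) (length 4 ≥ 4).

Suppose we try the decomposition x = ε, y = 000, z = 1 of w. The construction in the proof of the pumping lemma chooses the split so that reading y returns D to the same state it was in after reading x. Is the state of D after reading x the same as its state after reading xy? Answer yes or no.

State sequence: S0 -0-> S3 -0-> S2 -0-> S2

After x (step 0): S0. After xy (step 3): S2.
They differ (S0 ≠ S2), so y is not a cycle from the state after x; this split is not the one the pumping-lemma construction produces, and pumping y need not keep the string in L(D).

no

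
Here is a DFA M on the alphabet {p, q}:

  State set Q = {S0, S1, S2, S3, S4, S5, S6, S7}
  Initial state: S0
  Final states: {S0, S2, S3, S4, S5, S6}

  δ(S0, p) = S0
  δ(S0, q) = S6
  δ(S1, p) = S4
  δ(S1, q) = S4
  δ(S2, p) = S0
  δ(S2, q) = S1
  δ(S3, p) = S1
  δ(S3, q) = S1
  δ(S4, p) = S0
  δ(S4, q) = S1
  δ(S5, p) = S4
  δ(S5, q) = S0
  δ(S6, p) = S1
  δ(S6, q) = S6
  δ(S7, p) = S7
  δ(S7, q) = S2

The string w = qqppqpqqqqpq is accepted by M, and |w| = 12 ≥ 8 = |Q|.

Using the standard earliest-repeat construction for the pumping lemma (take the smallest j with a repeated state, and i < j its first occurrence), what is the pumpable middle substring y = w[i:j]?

q

State sequence: S0 -q-> S6 -q-> S6 -p-> S1 -p-> S4 -q-> S1 -p-> S4 -q-> S1 -q-> S4 -q-> S1 -q-> S4 -p-> S0 -q-> S6
First repeat at step 2: S6 was already visited.

So i = 1, j = 2, giving x = w[0:1] = q, y = w[1:2] = q, z = w[2:12] = ppqpqqqqpq.
Check: |xy| = 2 ≤ 8 and |y| = 1 ≥ 1. Reading y takes M from S6 back to S6, so every xyⁱz is accepted.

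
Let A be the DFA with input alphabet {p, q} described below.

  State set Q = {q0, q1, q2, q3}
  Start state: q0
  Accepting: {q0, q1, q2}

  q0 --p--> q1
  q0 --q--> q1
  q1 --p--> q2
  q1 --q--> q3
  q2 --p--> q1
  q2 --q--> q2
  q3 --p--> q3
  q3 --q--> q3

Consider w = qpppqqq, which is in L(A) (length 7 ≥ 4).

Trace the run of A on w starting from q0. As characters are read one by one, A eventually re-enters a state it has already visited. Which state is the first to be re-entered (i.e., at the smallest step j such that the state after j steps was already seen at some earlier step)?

q1

State sequence: q0 -q-> q1 -p-> q2 -p-> q1 -p-> q2 -q-> q2 -q-> q2 -q-> q2
First repeat at step 3: q1 was already visited.

The earliest repeat is at step j = 3: A is in q1, which it already visited at step i = 1.
The DFA has 4 states, so the proof of the pumping lemma guarantees a repeated state among the first 4+1 visited; the segment between the two visits is the pumpable y.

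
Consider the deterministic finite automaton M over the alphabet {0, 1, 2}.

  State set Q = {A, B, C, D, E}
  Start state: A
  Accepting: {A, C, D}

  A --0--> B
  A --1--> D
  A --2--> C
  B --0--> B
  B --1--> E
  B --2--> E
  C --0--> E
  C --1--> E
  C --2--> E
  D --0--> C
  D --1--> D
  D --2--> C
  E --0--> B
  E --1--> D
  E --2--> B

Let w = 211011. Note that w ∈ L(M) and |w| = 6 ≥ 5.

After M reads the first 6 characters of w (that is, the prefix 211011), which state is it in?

D

Run of M on the first 6 characters of w = 2 1 1 0 1 1:
  step 0: A  (start)
  step 1: C  (read 2: A→C)
  step 2: E  (read 1: C→E)
  step 3: D  (read 1: E→D)
  step 4: C  (read 0: D→C)
  step 5: E  (read 1: C→E)
  step 6: D  (read 1: E→D)

After reading 6 characters, M is in state D.
(This kind of state-tracing is the core of the pumping-lemma construction: with 5 states, pigeonhole forces a repeat within the first 5 steps.)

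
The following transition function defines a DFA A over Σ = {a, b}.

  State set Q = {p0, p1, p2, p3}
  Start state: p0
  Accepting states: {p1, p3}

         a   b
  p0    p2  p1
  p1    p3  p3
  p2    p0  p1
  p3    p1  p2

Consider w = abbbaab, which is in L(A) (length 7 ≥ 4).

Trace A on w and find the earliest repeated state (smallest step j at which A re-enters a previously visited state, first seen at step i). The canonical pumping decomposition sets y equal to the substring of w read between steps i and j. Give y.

State sequence: p0 -a-> p2 -b-> p1 -b-> p3 -b-> p2 -a-> p0 -a-> p2 -b-> p1
First repeat at step 4: p2 was already visited.

So i = 1, j = 4, giving x = w[0:1] = a, y = w[1:4] = bbb, z = w[4:7] = aab.
Check: |xy| = 4 ≤ 4 and |y| = 3 ≥ 1. Reading y takes A from p2 back to p2, so every xyⁱz is accepted.
The DFA has 4 states, so the proof of the pumping lemma guarantees a repeated state among the first 4+1 visited; the segment between the two visits is the pumpable y.

bbb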